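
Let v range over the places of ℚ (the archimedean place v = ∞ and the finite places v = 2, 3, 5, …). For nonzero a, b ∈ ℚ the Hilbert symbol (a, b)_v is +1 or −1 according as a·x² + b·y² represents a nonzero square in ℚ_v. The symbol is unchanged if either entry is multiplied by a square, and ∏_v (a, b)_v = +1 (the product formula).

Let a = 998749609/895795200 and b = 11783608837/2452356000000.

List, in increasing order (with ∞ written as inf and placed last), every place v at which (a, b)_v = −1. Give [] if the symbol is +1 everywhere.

(a, b) ≡ (3, 13) mod (ℚ^×)²; places V = {2, 3, 5, 7, 11, 13, 17, 23, 29, ∞}.
(a,b)_2: α=-14, β=-8; u≡3, v≡5 (mod 8); ε(u)ε(v)=1·0, αω(v)=-14·1, βω(u)=-8·1; sum ≡ 0  ⇒  +1.
(a,b)_∞: sgn(3)=+, sgn(13)=+, so +1.
(a,b)_17: α=2, u≡14; β=2, v≡16 (mod 17); (14|17)=-1, (16|17)=+1; sign (−1)^0·-1^2·+1^2 = +1.
(a,b)_5: α=-2, u≡3; β=-6, v≡3 (mod 5); (3|5)=-1, (3|5)=-1; sign (−1)^0·-1^-6·-1^-2 = +1.
(a,b)_13: α=4, u≡12; β=1, v≡4 (mod 13); (12|13)=+1, (4|13)=+1; sign (−1)^0·+1^1·+1^4 = +1.
(a,b)_23: α=0, u≡18; β=2, v≡6 (mod 23); (18|23)=+1, (6|23)=+1; sign (−1)^0·+1^2·+1^0 = +1.
(a,b)_3: α=-7, u≡1; β=-6, v≡1 (mod 3); (1|3)=+1, (1|3)=+1; sign (−1)^0·+1^-6·+1^-7 = +1.
(a,b)_29: α=0, u≡27; β=-2, v≡16 (mod 29); (27|29)=-1, (16|29)=+1; sign (−1)^0·-1^-2·+1^0 = +1.
(a,b)_7: α=0, u≡3; β=2, v≡3 (mod 7); (3|7)=-1, (3|7)=-1; sign (−1)^0·-1^2·-1^0 = +1.
(a,b)_11: α=2, u≡5; β=2, v≡6 (mod 11); (5|11)=+1, (6|11)=-1; sign (−1)^0·+1^2·-1^2 = +1.
Every local symbol is +1, so the conic 3·x² + 13·y² = z² has ℚ_v-points for all v and hence a ℚ-point; (a, b / ℚ) ≅ M_2(ℚ).

[]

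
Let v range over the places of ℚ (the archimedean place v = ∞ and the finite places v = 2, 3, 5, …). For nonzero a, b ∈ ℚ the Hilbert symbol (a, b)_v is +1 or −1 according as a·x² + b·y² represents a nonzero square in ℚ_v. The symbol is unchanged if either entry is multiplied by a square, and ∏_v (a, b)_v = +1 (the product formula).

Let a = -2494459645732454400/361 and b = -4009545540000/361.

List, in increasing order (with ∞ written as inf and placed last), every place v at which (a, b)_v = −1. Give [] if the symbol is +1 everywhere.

(a, b) ≡ (-7854, -26) mod (ℚ^×)²; places V = {2, 3, 5, 7, 11, 13, 17, 19, ∞}.
(a,b)_17: α=3, u≡14; β=2, v≡1 (mod 17); (14|17)=-1, (1|17)=+1; sign (−1)^0·-1^2·+1^3 = +1.
(a,b)_3: α=5, u≡1; β=2, v≡1 (mod 3); (1|3)=+1, (1|3)=+1; sign (−1)^0·+1^2·+1^5 = +1.
(a,b)_7: α=3, u≡3; β=2, v≡2 (mod 7); (3|7)=-1, (2|7)=+1; sign (−1)^0·-1^2·+1^3 = +1.
(a,b)_11: α=1, u≡5; β=2, v≡6 (mod 11); (5|11)=+1, (6|11)=-1; sign (−1)^0·+1^2·-1^1 = -1.
(a,b)_2: α=17, β=5; u≡1, v≡3 (mod 8); ε(u)ε(v)=0·1, αω(v)=17·1, βω(u)=5·0; sum ≡ 1  ⇒  -1.
(a,b)_∞: sgn(-7854)=−, sgn(-26)=−, so -1.
(a,b)_13: α=2, u≡2; β=1, v≡2 (mod 13); (2|13)=-1, (2|13)=-1; sign (−1)^0·-1^1·-1^2 = -1.
(a,b)_5: α=2, u≡4; β=4, v≡1 (mod 5); (4|5)=+1, (1|5)=+1; sign (−1)^0·+1^4·+1^2 = +1.
(a,b)_19: α=-2, u≡3; β=-2, v≡8 (mod 19); (3|19)=-1, (8|19)=-1; sign (−1)^0·-1^-2·-1^-2 = +1.
Ram(-7854, -26) = {2, 11, 13, ∞}; no ℚ_2-point on the conic.

[2, 11, 13, inf]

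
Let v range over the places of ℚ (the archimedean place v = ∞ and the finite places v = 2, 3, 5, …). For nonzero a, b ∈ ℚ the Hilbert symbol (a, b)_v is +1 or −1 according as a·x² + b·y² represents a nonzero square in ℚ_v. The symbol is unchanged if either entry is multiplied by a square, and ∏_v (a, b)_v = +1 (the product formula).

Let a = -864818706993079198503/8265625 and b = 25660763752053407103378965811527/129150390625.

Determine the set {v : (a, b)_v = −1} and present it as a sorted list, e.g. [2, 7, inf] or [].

[3, 17, 29, 41, 43, 47]

Mod squares: a ≡ -28682247, b ≡ 26764103. Check v ∈ {∞, 2, 3, 5, 11, 13, 17, 19, 23, 29, 41, 43, 47}.
v=11: a=11^3·(≡7), b=11^4·(≡1) mod 11; (7|11)=-1, (1|11)=+1; (−1)^{3·4·5}·(-1)^4·(+1)^3 = +1.
v=3: a=3^1·(≡2), b=3^0·(≡2) mod 3; (2|3)=-1, (2|3)=-1; (−1)^{1·0·1}·(-1)^0·(-1)^1 = -1.
v=29: a=29^1·(≡19), b=29^2·(≡17) mod 29; (19|29)=-1, (17|29)=-1; (−1)^{1·2·14}·(-1)^2·(-1)^1 = -1.
v=17: a=17^1·(≡4), b=17^1·(≡11) mod 17; (4|17)=+1, (11|17)=-1; (−1)^{1·1·8}·(+1)^1·(-1)^1 = -1.
v=43: a=43^3·(≡22), b=43^5·(≡32) mod 43; (22|43)=-1, (32|43)=-1; (−1)^{3·5·21}·(-1)^5·(-1)^3 = -1.
v=2: v_2(a)=0, v_2(b)=0; units ≡ 1, 7 (mod 8); ε·ε+αω+βω = 0·1+0·0+0·0 ≡ 0  ⇒  (a,b)_2 = +1.
v=23: a=23^-2·(≡4), b=23^-2·(≡17) mod 23; (4|23)=+1, (17|23)=-1; (−1)^{-2·-2·11}·(+1)^-2·(-1)^-2 = +1.
v=5: a=5^-6·(≡3), b=5^-12·(≡3) mod 5; (3|5)=-1, (3|5)=-1; (−1)^{-6·-12·2}·(-1)^-12·(-1)^-6 = +1.
v=19: a=19^2·(≡1), b=19^3·(≡12) mod 19; (1|19)=+1, (12|19)=-1; (−1)^{2·3·9}·(+1)^3·(-1)^2 = +1.
v=13: a=13^2·(≡10), b=13^4·(≡6) mod 13; (10|13)=+1, (6|13)=-1; (−1)^{2·4·6}·(+1)^4·(-1)^2 = +1.
v=∞: -28682247 < 0 and 26764103 > 0  ⇒  (a,b)_∞ = +1.
v=47: a=47^2·(≡29), b=47^3·(≡26) mod 47; (29|47)=-1, (26|47)=-1; (−1)^{2·3·23}·(-1)^3·(-1)^2 = -1.
v=41: a=41^1·(≡1), b=41^1·(≡29) mod 41; (1|41)=+1, (29|41)=-1; (−1)^{1·1·20}·(+1)^1·(-1)^1 = -1.
(-28682247, 26764103 / ℚ) ramifies at {3, 17, 29, 41, 43, 47}: a division algebra.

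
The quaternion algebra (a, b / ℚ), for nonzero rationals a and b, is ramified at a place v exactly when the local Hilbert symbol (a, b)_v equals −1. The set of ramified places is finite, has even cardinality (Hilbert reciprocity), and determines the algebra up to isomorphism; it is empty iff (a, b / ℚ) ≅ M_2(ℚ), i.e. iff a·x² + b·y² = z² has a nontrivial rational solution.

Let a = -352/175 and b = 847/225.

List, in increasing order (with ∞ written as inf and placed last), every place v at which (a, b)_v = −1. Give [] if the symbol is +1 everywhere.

[2, 11]

(a, b) ≡ (-154, 7) mod (ℚ^×)²; places V = {2, 3, 5, 7, 11, ∞}.
(a,b)_2: α=5, β=0; u≡3, v≡7 (mod 8); ε(u)ε(v)=1·1, αω(v)=5·0, βω(u)=0·1; sum ≡ 1  ⇒  -1.
(a,b)_∞: sgn(-154)=−, sgn(7)=+, so +1.
(a,b)_3: α=0, u≡2; β=-2, v≡1 (mod 3); (2|3)=-1, (1|3)=+1; sign (−1)^0·-1^-2·+1^0 = +1.
(a,b)_11: α=1, u≡10; β=2, v≡8 (mod 11); (10|11)=-1, (8|11)=-1; sign (−1)^0·-1^2·-1^1 = -1.
(a,b)_5: α=-2, u≡4; β=-2, v≡3 (mod 5); (4|5)=+1, (3|5)=-1; sign (−1)^0·+1^-2·-1^-2 = +1.
(a,b)_7: α=-1, u≡3; β=1, v≡2 (mod 7); (3|7)=-1, (2|7)=+1; sign (−1)^1·-1^1·+1^-1 = +1.
(-154, 7 / ℚ) ramifies at {2, 11}: a division algebra.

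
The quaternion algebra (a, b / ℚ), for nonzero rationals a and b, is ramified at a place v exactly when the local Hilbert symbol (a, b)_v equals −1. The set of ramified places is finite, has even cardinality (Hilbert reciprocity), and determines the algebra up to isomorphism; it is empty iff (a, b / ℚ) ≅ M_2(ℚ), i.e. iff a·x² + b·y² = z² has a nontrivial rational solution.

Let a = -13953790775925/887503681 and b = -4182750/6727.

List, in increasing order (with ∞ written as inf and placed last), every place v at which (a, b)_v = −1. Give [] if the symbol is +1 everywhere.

[5, inf]

(a, b) ≡ (-13, -770) mod (ℚ^×)²; places V = {2, 3, 5, 7, 11, 13, 23, 31, ∞}.
(a,b)_13: α=3, u≡12; β=2, v≡9 (mod 13); (12|13)=+1, (9|13)=+1; sign (−1)^0·+1^2·+1^3 = +1.
(a,b)_∞: sgn(-13)=−, sgn(-770)=−, so -1.
(a,b)_3: α=4, u≡2; β=2, v≡1 (mod 3); (2|3)=-1, (1|3)=+1; sign (−1)^0·-1^2·+1^4 = +1.
(a,b)_2: α=0, β=1; u≡3, v≡7 (mod 8); ε(u)ε(v)=1·1, αω(v)=0·0, βω(u)=1·1; sum ≡ 0  ⇒  +1.
(a,b)_11: α=2, u≡9; β=1, v≡7 (mod 11); (9|11)=+1, (7|11)=-1; sign (−1)^0·+1^1·-1^2 = +1.
(a,b)_31: α=-6, u≡20; β=-2, v≡7 (mod 31); (20|31)=+1, (7|31)=+1; sign (−1)^0·+1^-2·+1^-6 = +1.
(a,b)_23: α=2, u≡17; β=0, v≡9 (mod 23); (17|23)=-1, (9|23)=+1; sign (−1)^0·-1^0·+1^2 = +1.
(a,b)_7: α=2, u≡2; β=-1, v≡1 (mod 7); (2|7)=+1, (1|7)=+1; sign (−1)^0·+1^-1·+1^2 = +1.
(a,b)_5: α=2, u≡3; β=3, v≡4 (mod 5); (3|5)=-1, (4|5)=+1; sign (−1)^0·-1^3·+1^2 = -1.
(-13, -770 / ℚ) ramifies at {5, ∞}: a division algebra.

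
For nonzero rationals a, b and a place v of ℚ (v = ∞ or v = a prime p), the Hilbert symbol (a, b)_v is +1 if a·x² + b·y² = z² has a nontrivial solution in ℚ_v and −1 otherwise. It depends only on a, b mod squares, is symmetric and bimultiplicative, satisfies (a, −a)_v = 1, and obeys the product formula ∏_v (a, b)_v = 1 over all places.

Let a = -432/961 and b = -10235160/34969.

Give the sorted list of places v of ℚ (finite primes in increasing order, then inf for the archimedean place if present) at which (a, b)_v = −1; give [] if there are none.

Mod squares: a ≡ -3, b ≡ -390. Check v ∈ {∞, 2, 3, 5, 11, 13, 17, 31}.
v=13: a=13^0·(≡3), b=13^1·(≡1) mod 13; (3|13)=+1, (1|13)=+1; (−1)^{0·1·6}·(+1)^1·(+1)^0 = +1.
v=17: a=17^0·(≡3), b=17^-2·(≡15) mod 17; (3|17)=-1, (15|17)=+1; (−1)^{0·-2·8}·(-1)^-2·(+1)^0 = +1.
v=3: a=3^3·(≡2), b=3^9·(≡2) mod 3; (2|3)=-1, (2|3)=-1; (−1)^{3·9·1}·(-1)^9·(-1)^3 = -1.
v=2: v_2(a)=4, v_2(b)=3; units ≡ 5, 5 (mod 8); ε·ε+αω+βω = 0·0+4·1+3·1 ≡ 1  ⇒  (a,b)_2 = -1.
v=31: a=31^-2·(≡2), b=31^0·(≡17) mod 31; (2|31)=+1, (17|31)=-1; (−1)^{-2·0·15}·(+1)^0·(-1)^-2 = +1.
v=11: a=11^0·(≡2), b=11^-2·(≡7) mod 11; (2|11)=-1, (7|11)=-1; (−1)^{0·-2·5}·(-1)^-2·(-1)^0 = +1.
v=5: a=5^0·(≡3), b=5^1·(≡2) mod 5; (3|5)=-1, (2|5)=-1; (−1)^{0·1·2}·(-1)^1·(-1)^0 = -1.
v=∞: -3 < 0 and -390 < 0  ⇒  (a,b)_∞ = -1.
(-3, -390 / ℚ) ramifies at {2, 3, 5, ∞}: a division algebra.

[2, 3, 5, inf]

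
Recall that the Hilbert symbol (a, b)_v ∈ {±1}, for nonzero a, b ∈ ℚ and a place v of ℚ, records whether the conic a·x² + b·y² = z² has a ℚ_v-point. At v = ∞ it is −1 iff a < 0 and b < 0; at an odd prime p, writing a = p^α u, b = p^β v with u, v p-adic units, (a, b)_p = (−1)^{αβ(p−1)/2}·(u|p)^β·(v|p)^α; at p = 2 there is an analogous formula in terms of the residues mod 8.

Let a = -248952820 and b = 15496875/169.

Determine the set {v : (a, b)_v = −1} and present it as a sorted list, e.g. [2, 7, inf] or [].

[2, 29]

(a, b) ≡ (-205, 2755) mod (ℚ^×)²; places V = {2, 3, 5, 13, 19, 29, 41, ∞}.
(a,b)_29: α=2, u≡12; β=1, v≡19 (mod 29); (12|29)=-1, (19|29)=-1; sign (−1)^0·-1^1·-1^2 = -1.
(a,b)_∞: sgn(-205)=−, sgn(2755)=+, so +1.
(a,b)_3: α=0, u≡2; β=2, v≡1 (mod 3); (2|3)=-1, (1|3)=+1; sign (−1)^0·-1^2·+1^0 = +1.
(a,b)_19: α=2, u≡4; β=1, v≡13 (mod 19); (4|19)=+1, (13|19)=-1; sign (−1)^0·+1^1·-1^2 = +1.
(a,b)_41: α=1, u≡39; β=0, v≡21 (mod 41); (39|41)=+1, (21|41)=+1; sign (−1)^0·+1^0·+1^1 = +1.
(a,b)_13: α=0, u≡1; β=-2, v≡4 (mod 13); (1|13)=+1, (4|13)=+1; sign (−1)^0·+1^-2·+1^0 = +1.
(a,b)_5: α=1, u≡1; β=5, v≡1 (mod 5); (1|5)=+1, (1|5)=+1; sign (−1)^0·+1^5·+1^1 = +1.
(a,b)_2: α=2, β=0; u≡3, v≡3 (mod 8); ε(u)ε(v)=1·1, αω(v)=2·1, βω(u)=0·1; sum ≡ 1  ⇒  -1.
(-205, 2755 / ℚ) ramifies at {2, 29}: a division algebra.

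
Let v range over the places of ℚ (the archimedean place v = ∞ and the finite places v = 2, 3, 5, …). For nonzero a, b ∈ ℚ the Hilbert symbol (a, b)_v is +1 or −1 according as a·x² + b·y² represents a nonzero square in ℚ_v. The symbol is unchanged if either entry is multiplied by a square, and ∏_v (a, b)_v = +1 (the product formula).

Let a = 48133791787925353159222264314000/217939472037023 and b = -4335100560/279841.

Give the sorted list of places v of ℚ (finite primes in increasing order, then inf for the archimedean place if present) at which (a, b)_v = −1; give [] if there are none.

Mod squares: a ≡ 15696695, b ≡ -7585. Check v ∈ {∞, 2, 3, 5, 7, 11, 17, 23, 31, 37, 41}.
v=37: a=37^3·(≡36), b=37^1·(≡6) mod 37; (36|37)=+1, (6|37)=-1; (−1)^{3·1·18}·(+1)^1·(-1)^3 = -1.
v=31: a=31^1·(≡29), b=31^0·(≡19) mod 31; (29|31)=-1, (19|31)=+1; (−1)^{1·0·15}·(-1)^0·(+1)^1 = +1.
v=2: v_2(a)=4, v_2(b)=4; units ≡ 7, 7 (mod 8); ε·ε+αω+βω = 1·1+4·0+4·0 ≡ 1  ⇒  (a,b)_2 = -1.
v=17: a=17^1·(≡14), b=17^0·(≡3) mod 17; (14|17)=-1, (3|17)=-1; (−1)^{1·0·8}·(-1)^0·(-1)^1 = -1.
v=41: a=41^4·(≡40), b=41^1·(≡36) mod 41; (40|41)=+1, (36|41)=+1; (−1)^{4·1·20}·(+1)^1·(+1)^4 = +1.
v=11: a=11^-2·(≡4), b=11^0·(≡1) mod 11; (4|11)=+1, (1|11)=+1; (−1)^{-2·0·5}·(+1)^0·(+1)^-2 = +1.
v=7: a=7^7·(≡5), b=7^2·(≡3) mod 7; (5|7)=-1, (3|7)=-1; (−1)^{7·2·3}·(-1)^2·(-1)^7 = -1.
v=3: a=3^18·(≡2), b=3^6·(≡2) mod 3; (2|3)=-1, (2|3)=-1; (−1)^{18·6·1}·(-1)^6·(-1)^18 = +1.
v=∞: 15696695 > 0 and -7585 < 0  ⇒  (a,b)_∞ = +1.
v=23: a=23^-9·(≡9), b=23^-4·(≡22) mod 23; (9|23)=+1, (22|23)=-1; (−1)^{-9·-4·11}·(+1)^-4·(-1)^-9 = -1.
v=5: a=5^3·(≡4), b=5^1·(≡3) mod 5; (4|5)=+1, (3|5)=-1; (−1)^{3·1·2}·(+1)^1·(-1)^3 = -1.
Ram(15696695, -7585) = {2, 5, 7, 17, 23, 37}; no ℚ_2-point on the conic.

[2, 5, 7, 17, 23, 37]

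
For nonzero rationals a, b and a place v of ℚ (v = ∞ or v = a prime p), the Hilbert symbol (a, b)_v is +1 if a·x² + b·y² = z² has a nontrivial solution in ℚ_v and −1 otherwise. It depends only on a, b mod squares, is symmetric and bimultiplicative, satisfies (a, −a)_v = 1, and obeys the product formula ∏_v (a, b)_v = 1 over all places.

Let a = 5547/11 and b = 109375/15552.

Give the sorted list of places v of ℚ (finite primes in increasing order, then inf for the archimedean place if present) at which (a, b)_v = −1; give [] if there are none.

(a, b) ≡ (33, 21) mod (ℚ^×)²; places V = {2, 3, 5, 7, 11, 43, ∞}.
(a,b)_7: α=0, u≡6; β=1, v≡3 (mod 7); (6|7)=-1, (3|7)=-1; sign (−1)^0·-1^1·-1^0 = -1.
(a,b)_3: α=1, u≡2; β=-5, v≡1 (mod 3); (2|3)=-1, (1|3)=+1; sign (−1)^1·-1^-5·+1^1 = +1.
(a,b)_2: α=0, β=-6; u≡1, v≡5 (mod 8); ε(u)ε(v)=0·0, αω(v)=0·1, βω(u)=-6·0; sum ≡ 0  ⇒  +1.
(a,b)_5: α=0, u≡2; β=6, v≡1 (mod 5); (2|5)=-1, (1|5)=+1; sign (−1)^0·-1^6·+1^0 = +1.
(a,b)_∞: sgn(33)=+, sgn(21)=+, so +1.
(a,b)_43: α=2, u≡12; β=0, v≡35 (mod 43); (12|43)=-1, (35|43)=+1; sign (−1)^0·-1^0·+1^2 = +1.
(a,b)_11: α=-1, u≡3; β=0, v≡10 (mod 11); (3|11)=+1, (10|11)=-1; sign (−1)^0·+1^0·-1^-1 = -1.
|Ram(33, 21)| = 2, even; anisotropic at {7, 11}.

[7, 11]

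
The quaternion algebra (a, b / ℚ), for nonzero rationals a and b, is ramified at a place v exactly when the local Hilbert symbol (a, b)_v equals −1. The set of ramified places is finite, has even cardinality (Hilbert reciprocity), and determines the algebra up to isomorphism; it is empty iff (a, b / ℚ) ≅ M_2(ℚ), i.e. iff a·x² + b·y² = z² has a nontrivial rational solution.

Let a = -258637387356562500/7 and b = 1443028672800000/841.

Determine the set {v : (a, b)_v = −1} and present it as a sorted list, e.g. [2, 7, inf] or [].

[3, 5, 7, 13]

(a, b) ≡ (-15015, 5) mod (ℚ^×)²; places V = {2, 3, 5, 7, 11, 13, 29, ∞}.
(a,b)_5: α=7, u≡3; β=5, v≡1 (mod 5); (3|5)=-1, (1|5)=+1; sign (−1)^0·-1^5·+1^7 = -1.
(a,b)_29: α=0, u≡20; β=-2, v≡16 (mod 29); (20|29)=+1, (16|29)=+1; sign (−1)^0·+1^-2·+1^0 = +1.
(a,b)_3: α=3, u≡2; β=6, v≡2 (mod 3); (2|3)=-1, (2|3)=-1; sign (−1)^0·-1^6·-1^3 = -1.
(a,b)_2: α=2, β=8; u≡1, v≡5 (mod 8); ε(u)ε(v)=0·0, αω(v)=2·1, βω(u)=8·0; sum ≡ 0  ⇒  +1.
(a,b)_∞: sgn(-15015)=−, sgn(5)=+, so +1.
(a,b)_11: α=9, u≡8; β=4, v≡5 (mod 11); (8|11)=-1, (5|11)=+1; sign (−1)^0·-1^4·+1^9 = +1.
(a,b)_13: α=1, u≡8; β=2, v≡2 (mod 13); (8|13)=-1, (2|13)=-1; sign (−1)^0·-1^2·-1^1 = -1.
(a,b)_7: α=-1, u≡1; β=0, v≡6 (mod 7); (1|7)=+1, (6|7)=-1; sign (−1)^0·+1^0·-1^-1 = -1.
Ram(-15015, 5) = {3, 5, 7, 13}; no ℚ_3-point on the conic.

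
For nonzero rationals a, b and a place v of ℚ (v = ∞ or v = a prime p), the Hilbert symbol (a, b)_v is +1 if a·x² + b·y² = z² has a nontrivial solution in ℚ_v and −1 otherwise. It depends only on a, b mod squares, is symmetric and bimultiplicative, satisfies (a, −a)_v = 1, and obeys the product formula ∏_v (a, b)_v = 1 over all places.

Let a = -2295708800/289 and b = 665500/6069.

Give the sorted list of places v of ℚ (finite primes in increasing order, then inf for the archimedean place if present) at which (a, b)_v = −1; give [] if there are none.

[5, 7]

Mod squares: a ≡ -2, b ≡ 1155. Check v ∈ {∞, 2, 3, 5, 7, 11, 17}.
v=17: a=17^-2·(≡15), b=17^-2·(≡13) mod 17; (15|17)=+1, (13|17)=+1; (−1)^{-2·-2·8}·(+1)^-2·(+1)^-2 = +1.
v=∞: -2 < 0 and 1155 > 0  ⇒  (a,b)_∞ = +1.
v=11: a=11^4·(≡9), b=11^3·(≡2) mod 11; (9|11)=+1, (2|11)=-1; (−1)^{4·3·5}·(+1)^3·(-1)^4 = +1.
v=5: a=5^2·(≡2), b=5^3·(≡1) mod 5; (2|5)=-1, (1|5)=+1; (−1)^{2·3·2}·(-1)^3·(+1)^2 = -1.
v=2: v_2(a)=7, v_2(b)=2; units ≡ 7, 3 (mod 8); ε·ε+αω+βω = 1·1+7·1+2·0 ≡ 0  ⇒  (a,b)_2 = +1.
v=3: a=3^0·(≡1), b=3^-1·(≡1) mod 3; (1|3)=+1, (1|3)=+1; (−1)^{0·-1·1}·(+1)^-1·(+1)^0 = +1.
v=7: a=7^2·(≡5), b=7^-1·(≡4) mod 7; (5|7)=-1, (4|7)=+1; (−1)^{2·-1·3}·(-1)^-1·(+1)^2 = -1.
(-2, 1155 / ℚ) ramifies at {5, 7}: a division algebra.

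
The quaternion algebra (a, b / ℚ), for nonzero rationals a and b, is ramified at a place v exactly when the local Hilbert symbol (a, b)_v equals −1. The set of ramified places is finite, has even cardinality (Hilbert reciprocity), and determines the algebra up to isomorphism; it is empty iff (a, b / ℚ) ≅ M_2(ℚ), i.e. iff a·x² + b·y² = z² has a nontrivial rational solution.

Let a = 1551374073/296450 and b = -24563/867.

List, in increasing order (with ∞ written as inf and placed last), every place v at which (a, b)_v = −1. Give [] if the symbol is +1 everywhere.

(a, b) ≡ (114, -609) mod (ℚ^×)²; places V = {2, 3, 5, 7, 11, 17, 19, 29, 37, 47, ∞}.
(a,b)_29: α=0, u≡21; β=1, v≡2 (mod 29); (21|29)=-1, (2|29)=-1; sign (−1)^0·-1^1·-1^0 = -1.
(a,b)_5: α=-2, u≡1; β=0, v≡1 (mod 5); (1|5)=+1, (1|5)=+1; sign (−1)^0·+1^0·+1^-2 = +1.
(a,b)_3: α=3, u≡2; β=-1, v≡1 (mod 3); (2|3)=-1, (1|3)=+1; sign (−1)^1·-1^-1·+1^3 = +1.
(a,b)_7: α=-2, u≡2; β=1, v≡2 (mod 7); (2|7)=+1, (2|7)=+1; sign (−1)^0·+1^1·+1^-2 = +1.
(a,b)_37: α=2, u≡3; β=0, v≡35 (mod 37); (3|37)=+1, (35|37)=-1; sign (−1)^0·+1^0·-1^2 = +1.
(a,b)_47: α=2, u≡19; β=0, v≡21 (mod 47); (19|47)=-1, (21|47)=+1; sign (−1)^0·-1^0·+1^2 = +1.
(a,b)_19: α=1, u≡16; β=0, v≡13 (mod 19); (16|19)=+1, (13|19)=-1; sign (−1)^0·+1^0·-1^1 = -1.
(a,b)_∞: sgn(114)=+, sgn(-609)=−, so +1.
(a,b)_2: α=-1, β=0; u≡1, v≡7 (mod 8); ε(u)ε(v)=0·1, αω(v)=-1·0, βω(u)=0·0; sum ≡ 0  ⇒  +1.
(a,b)_11: α=-2, u≡5; β=2, v≡8 (mod 11); (5|11)=+1, (8|11)=-1; sign (−1)^0·+1^2·-1^-2 = +1.
(a,b)_17: α=0, u≡6; β=-2, v≡12 (mod 17); (6|17)=-1, (12|17)=-1; sign (−1)^0·-1^-2·-1^0 = +1.
(114, -609 / ℚ) ramifies at {19, 29}: a division algebra.

[19, 29]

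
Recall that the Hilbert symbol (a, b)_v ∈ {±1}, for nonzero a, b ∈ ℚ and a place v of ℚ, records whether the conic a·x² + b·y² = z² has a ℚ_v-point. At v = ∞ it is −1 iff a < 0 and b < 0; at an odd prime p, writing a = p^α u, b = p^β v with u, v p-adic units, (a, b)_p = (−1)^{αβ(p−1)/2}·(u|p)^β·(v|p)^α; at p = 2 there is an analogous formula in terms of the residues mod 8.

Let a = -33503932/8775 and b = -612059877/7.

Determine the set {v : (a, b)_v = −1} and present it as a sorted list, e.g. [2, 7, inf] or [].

(a, b) ≡ (-2699697, -899899) mod (ℚ^×)²; places V = {2, 3, 5, 7, 11, 13, 23, 29, 31, ∞}.
(a,b)_3: α=-3, u≡2; β=2, v≡2 (mod 3); (2|3)=-1, (2|3)=-1; sign (−1)^0·-1^2·-1^-3 = -1.
(a,b)_23: α=0, u≡14; β=2, v≡20 (mod 23); (14|23)=-1, (20|23)=-1; sign (−1)^0·-1^2·-1^0 = +1.
(a,b)_11: α=3, u≡5; β=1, v≡3 (mod 11); (5|11)=+1, (3|11)=+1; sign (−1)^1·+1^1·+1^3 = -1.
(a,b)_29: α=1, u≡15; β=1, v≡7 (mod 29); (15|29)=-1, (7|29)=+1; sign (−1)^0·-1^1·+1^1 = -1.
(a,b)_31: α=1, u≡6; β=1, v≡18 (mod 31); (6|31)=-1, (18|31)=+1; sign (−1)^1·-1^1·+1^1 = +1.
(a,b)_2: α=2, β=0; u≡7, v≡5 (mod 8); ε(u)ε(v)=1·0, αω(v)=2·1, βω(u)=0·0; sum ≡ 0  ⇒  +1.
(a,b)_7: α=1, u≡4; β=-1, v≡5 (mod 7); (4|7)=+1, (5|7)=-1; sign (−1)^1·+1^-1·-1^1 = +1.
(a,b)_∞: sgn(-2699697)=−, sgn(-899899)=−, so -1.
(a,b)_5: α=-2, u≡3; β=0, v≡4 (mod 5); (3|5)=-1, (4|5)=+1; sign (−1)^0·-1^0·+1^-2 = +1.
(a,b)_13: α=-1, u≡7; β=1, v≡11 (mod 13); (7|13)=-1, (11|13)=-1; sign (−1)^0·-1^1·-1^-1 = +1.
(-2699697, -899899 / ℚ) ramifies at {3, 11, 29, ∞}: a division algebra.

[3, 11, 29, inf]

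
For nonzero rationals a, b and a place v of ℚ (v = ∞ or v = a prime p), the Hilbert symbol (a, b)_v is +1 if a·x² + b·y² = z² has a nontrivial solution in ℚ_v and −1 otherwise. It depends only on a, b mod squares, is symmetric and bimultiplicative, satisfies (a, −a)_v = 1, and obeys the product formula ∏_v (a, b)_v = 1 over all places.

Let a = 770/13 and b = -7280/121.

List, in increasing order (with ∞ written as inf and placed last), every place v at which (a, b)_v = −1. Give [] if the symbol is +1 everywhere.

[5, 11]

Mod squares: a ≡ 10010, b ≡ -455. Check v ∈ {∞, 2, 5, 7, 11, 13}.
v=∞: 10010 > 0 and -455 < 0  ⇒  (a,b)_∞ = +1.
v=7: a=7^1·(≡2), b=7^1·(≡5) mod 7; (2|7)=+1, (5|7)=-1; (−1)^{1·1·3}·(+1)^1·(-1)^1 = +1.
v=2: v_2(a)=1, v_2(b)=4; units ≡ 5, 1 (mod 8); ε·ε+αω+βω = 0·0+1·0+4·1 ≡ 0  ⇒  (a,b)_2 = +1.
v=13: a=13^-1·(≡3), b=13^1·(≡3) mod 13; (3|13)=+1, (3|13)=+1; (−1)^{-1·1·6}·(+1)^1·(+1)^-1 = +1.
v=11: a=11^1·(≡2), b=11^-2·(≡2) mod 11; (2|11)=-1, (2|11)=-1; (−1)^{1·-2·5}·(-1)^-2·(-1)^1 = -1.
v=5: a=5^1·(≡3), b=5^1·(≡4) mod 5; (3|5)=-1, (4|5)=+1; (−1)^{1·1·2}·(-1)^1·(+1)^1 = -1.
Ram(10010, -455) = {5, 11}; no ℚ_5-point on the conic.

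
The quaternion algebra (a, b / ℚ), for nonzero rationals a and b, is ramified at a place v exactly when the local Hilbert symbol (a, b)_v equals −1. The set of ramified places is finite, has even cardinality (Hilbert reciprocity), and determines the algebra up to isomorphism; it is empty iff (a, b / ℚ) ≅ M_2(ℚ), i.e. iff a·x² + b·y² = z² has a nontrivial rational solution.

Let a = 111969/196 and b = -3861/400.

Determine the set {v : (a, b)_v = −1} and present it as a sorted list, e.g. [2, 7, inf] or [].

[3, 11]

Mod squares: a ≡ 12441, b ≡ -429. Check v ∈ {∞, 2, 3, 5, 7, 11, 13, 29}.
v=13: a=13^1·(≡7), b=13^1·(≡8) mod 13; (7|13)=-1, (8|13)=-1; (−1)^{1·1·6}·(-1)^1·(-1)^1 = +1.
v=7: a=7^-2·(≡1), b=7^0·(≡3) mod 7; (1|7)=+1, (3|7)=-1; (−1)^{-2·0·3}·(+1)^0·(-1)^-2 = +1.
v=2: v_2(a)=-2, v_2(b)=-4; units ≡ 1, 3 (mod 8); ε·ε+αω+βω = 0·1+-2·1+-4·0 ≡ 0  ⇒  (a,b)_2 = +1.
v=5: a=5^0·(≡4), b=5^-2·(≡4) mod 5; (4|5)=+1, (4|5)=+1; (−1)^{0·-2·2}·(+1)^-2·(+1)^0 = +1.
v=11: a=11^1·(≡9), b=11^1·(≡3) mod 11; (9|11)=+1, (3|11)=+1; (−1)^{1·1·5}·(+1)^1·(+1)^1 = -1.
v=29: a=29^1·(≡16), b=29^0·(≡20) mod 29; (16|29)=+1, (20|29)=+1; (−1)^{1·0·14}·(+1)^0·(+1)^1 = +1.
v=3: a=3^3·(≡1), b=3^3·(≡1) mod 3; (1|3)=+1, (1|3)=+1; (−1)^{3·3·1}·(+1)^3·(+1)^3 = -1.
v=∞: 12441 > 0 and -429 < 0  ⇒  (a,b)_∞ = +1.
|Ram(12441, -429)| = 2, even; anisotropic at {3, 11}.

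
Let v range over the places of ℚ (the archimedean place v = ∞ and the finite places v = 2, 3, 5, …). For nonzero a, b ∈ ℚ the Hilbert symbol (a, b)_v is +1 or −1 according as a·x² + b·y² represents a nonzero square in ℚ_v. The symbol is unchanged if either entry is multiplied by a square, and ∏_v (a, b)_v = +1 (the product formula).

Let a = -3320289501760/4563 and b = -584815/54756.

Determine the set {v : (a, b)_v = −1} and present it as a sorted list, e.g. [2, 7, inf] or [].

[3, 5, 7, inf]

(a, b) ≡ (-64822395, -11935) mod (ℚ^×)²; places V = {2, 3, 5, 7, 11, 13, 19, 23, 29, 31, ∞}.
(a,b)_19: α=1, u≡5; β=0, v≡7 (mod 19); (5|19)=+1, (7|19)=+1; sign (−1)^0·+1^0·+1^1 = +1.
(a,b)_31: α=1, u≡21; β=1, v≡20 (mod 31); (21|31)=-1, (20|31)=+1; sign (−1)^1·-1^1·+1^1 = +1.
(a,b)_2: α=6, β=-2; u≡5, v≡1 (mod 8); ε(u)ε(v)=0·0, αω(v)=6·0, βω(u)=-2·1; sum ≡ 0  ⇒  +1.
(a,b)_∞: sgn(-64822395)=−, sgn(-11935)=−, so -1.
(a,b)_23: α=1, u≡8; β=0, v≡9 (mod 23); (8|23)=+1, (9|23)=+1; sign (−1)^0·+1^0·+1^1 = +1.
(a,b)_13: α=-2, u≡3; β=-2, v≡10 (mod 13); (3|13)=+1, (10|13)=+1; sign (−1)^0·+1^-2·+1^-2 = +1.
(a,b)_11: α=1, u≡8; β=1, v≡1 (mod 11); (8|11)=-1, (1|11)=+1; sign (−1)^1·-1^1·+1^1 = +1.
(a,b)_29: α=1, u≡9; β=0, v≡7 (mod 29); (9|29)=+1, (7|29)=+1; sign (−1)^0·+1^0·+1^1 = +1.
(a,b)_7: α=4, u≡5; β=3, v≡5 (mod 7); (5|7)=-1, (5|7)=-1; sign (−1)^0·-1^3·-1^4 = -1.
(a,b)_3: α=-3, u≡2; β=-4, v≡2 (mod 3); (2|3)=-1, (2|3)=-1; sign (−1)^0·-1^-4·-1^-3 = -1.
(a,b)_5: α=1, u≡1; β=1, v≡2 (mod 5); (1|5)=+1, (2|5)=-1; sign (−1)^0·+1^1·-1^1 = -1.
(-64822395, -11935 / ℚ) ramifies at {3, 5, 7, ∞}: a division algebra.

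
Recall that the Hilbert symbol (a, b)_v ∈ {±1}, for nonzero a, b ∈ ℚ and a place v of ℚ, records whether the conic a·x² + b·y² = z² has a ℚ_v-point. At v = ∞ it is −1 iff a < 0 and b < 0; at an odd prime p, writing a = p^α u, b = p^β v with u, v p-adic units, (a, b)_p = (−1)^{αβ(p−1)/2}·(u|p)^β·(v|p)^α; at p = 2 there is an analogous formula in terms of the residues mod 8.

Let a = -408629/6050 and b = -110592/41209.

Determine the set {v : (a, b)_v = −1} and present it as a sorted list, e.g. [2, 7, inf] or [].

[2, 3, 17, inf]

Mod squares: a ≡ -442, b ≡ -3. Check v ∈ {∞, 2, 3, 5, 7, 11, 13, 17, 29, 43}.
v=2: v_2(a)=-1, v_2(b)=12; units ≡ 3, 5 (mod 8); ε·ε+αω+βω = 1·0+-1·1+12·1 ≡ 1  ⇒  (a,b)_2 = -1.
v=∞: -442 < 0 and -3 < 0  ⇒  (a,b)_∞ = -1.
v=43: a=43^2·(≡17), b=43^0·(≡6) mod 43; (17|43)=+1, (6|43)=+1; (−1)^{2·0·21}·(+1)^0·(+1)^2 = +1.
v=13: a=13^1·(≡8), b=13^0·(≡1) mod 13; (8|13)=-1, (1|13)=+1; (−1)^{1·0·6}·(-1)^0·(+1)^1 = +1.
v=7: a=7^0·(≡5), b=7^-2·(≡1) mod 7; (5|7)=-1, (1|7)=+1; (−1)^{0·-2·3}·(-1)^-2·(+1)^0 = +1.
v=11: a=11^-2·(≡9), b=11^0·(≡8) mod 11; (9|11)=+1, (8|11)=-1; (−1)^{-2·0·5}·(+1)^0·(-1)^-2 = +1.
v=5: a=5^-2·(≡3), b=5^0·(≡2) mod 5; (3|5)=-1, (2|5)=-1; (−1)^{-2·0·2}·(-1)^0·(-1)^-2 = +1.
v=3: a=3^0·(≡2), b=3^3·(≡2) mod 3; (2|3)=-1, (2|3)=-1; (−1)^{0·3·1}·(-1)^3·(-1)^0 = -1.
v=17: a=17^1·(≡8), b=17^0·(≡10) mod 17; (8|17)=+1, (10|17)=-1; (−1)^{1·0·8}·(+1)^0·(-1)^1 = -1.
v=29: a=29^0·(≡7), b=29^-2·(≡21) mod 29; (7|29)=+1, (21|29)=-1; (−1)^{0·-2·14}·(+1)^-2·(-1)^0 = +1.
|Ram(-442, -3)| = 4, even; anisotropic at {2, 3, 17, ∞}.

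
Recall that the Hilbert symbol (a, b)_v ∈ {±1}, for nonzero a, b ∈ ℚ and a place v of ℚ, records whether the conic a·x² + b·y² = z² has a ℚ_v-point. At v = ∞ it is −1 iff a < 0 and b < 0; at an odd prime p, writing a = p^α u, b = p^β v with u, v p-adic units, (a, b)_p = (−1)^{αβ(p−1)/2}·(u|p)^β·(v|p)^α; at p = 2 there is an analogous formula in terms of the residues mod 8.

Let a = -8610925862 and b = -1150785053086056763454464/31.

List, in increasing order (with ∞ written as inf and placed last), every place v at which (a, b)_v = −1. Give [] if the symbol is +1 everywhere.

[2, 7, 11, 31, 41, inf]

(a, b) ≡ (-5122502, -36859) mod (ℚ^×)²; places V = {2, 7, 11, 29, 31, 37, 41, ∞}.
(a,b)_11: α=1, u≡5; β=2, v≡7 (mod 11); (5|11)=+1, (7|11)=-1; sign (−1)^0·+1^2·-1^1 = -1.
(a,b)_2: α=1, β=10; u≡5, v≡5 (mod 8); ε(u)ε(v)=0·0, αω(v)=1·1, βω(u)=10·1; sum ≡ 1  ⇒  -1.
(a,b)_7: α=1, u≡1; β=4, v≡3 (mod 7); (1|7)=+1, (3|7)=-1; sign (−1)^0·+1^4·-1^1 = -1.
(a,b)_∞: sgn(-5122502)=−, sgn(-36859)=−, so -1.
(a,b)_37: α=1, u≡17; β=2, v≡12 (mod 37); (17|37)=-1, (12|37)=+1; sign (−1)^0·-1^2·+1^1 = +1.
(a,b)_29: α=1, u≡28; β=3, v≡5 (mod 29); (28|29)=+1, (5|29)=+1; sign (−1)^0·+1^3·+1^1 = +1.
(a,b)_41: α=2, u≡38; β=5, v≡34 (mod 41); (38|41)=-1, (34|41)=-1; sign (−1)^0·-1^5·-1^2 = -1.
(a,b)_31: α=1, u≡9; β=-1, v≡5 (mod 31); (9|31)=+1, (5|31)=+1; sign (−1)^1·+1^-1·+1^1 = -1.
(-5122502, -36859 / ℚ) ramifies at {2, 7, 11, 31, 41, ∞}: a division algebra.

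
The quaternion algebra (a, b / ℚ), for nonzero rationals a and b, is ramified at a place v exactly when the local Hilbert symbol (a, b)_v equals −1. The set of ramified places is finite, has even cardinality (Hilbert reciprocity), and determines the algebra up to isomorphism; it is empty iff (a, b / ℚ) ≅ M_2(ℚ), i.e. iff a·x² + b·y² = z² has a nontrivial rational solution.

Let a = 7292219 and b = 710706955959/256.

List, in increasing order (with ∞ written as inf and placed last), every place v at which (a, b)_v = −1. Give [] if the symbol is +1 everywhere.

[2, 11]

(a, b) ≡ (7292219, 1611580399) mod (ℚ^×)²; places V = {2, 3, 7, 11, 13, 17, 19, 23, 37, 41, ∞}.
(a,b)_13: α=0, u≡12; β=1, v≡12 (mod 13); (12|13)=+1, (12|13)=+1; sign (−1)^0·+1^1·+1^0 = +1.
(a,b)_11: α=1, u≡3; β=1, v≡1 (mod 11); (3|11)=+1, (1|11)=+1; sign (−1)^1·+1^1·+1^1 = -1.
(a,b)_23: α=1, u≡21; β=1, v≡1 (mod 23); (21|23)=-1, (1|23)=+1; sign (−1)^1·-1^1·+1^1 = +1.
(a,b)_2: α=0, β=-8; u≡3, v≡7 (mod 8); ε(u)ε(v)=1·1, αω(v)=0·0, βω(u)=-8·1; sum ≡ 1  ⇒  -1.
(a,b)_41: α=1, u≡1; β=1, v≡25 (mod 41); (1|41)=+1, (25|41)=+1; sign (−1)^0·+1^1·+1^1 = +1.
(a,b)_∞: sgn(7292219)=+, sgn(1611580399)=+, so +1.
(a,b)_7: α=0, u≡4; β=2, v≡1 (mod 7); (4|7)=+1, (1|7)=+1; sign (−1)^0·+1^2·+1^0 = +1.
(a,b)_37: α=1, u≡25; β=1, v≡12 (mod 37); (25|37)=+1, (12|37)=+1; sign (−1)^0·+1^1·+1^1 = +1.
(a,b)_3: α=0, u≡2; β=2, v≡1 (mod 3); (2|3)=-1, (1|3)=+1; sign (−1)^0·-1^2·+1^0 = +1.
(a,b)_17: α=0, u≡1; β=1, v≡4 (mod 17); (1|17)=+1, (4|17)=+1; sign (−1)^0·+1^1·+1^0 = +1.
(a,b)_19: α=1, u≡1; β=1, v≡18 (mod 19); (1|19)=+1, (18|19)=-1; sign (−1)^1·+1^1·-1^1 = +1.
Ram(7292219, 1611580399) = {2, 11}; no ℚ_2-point on the conic.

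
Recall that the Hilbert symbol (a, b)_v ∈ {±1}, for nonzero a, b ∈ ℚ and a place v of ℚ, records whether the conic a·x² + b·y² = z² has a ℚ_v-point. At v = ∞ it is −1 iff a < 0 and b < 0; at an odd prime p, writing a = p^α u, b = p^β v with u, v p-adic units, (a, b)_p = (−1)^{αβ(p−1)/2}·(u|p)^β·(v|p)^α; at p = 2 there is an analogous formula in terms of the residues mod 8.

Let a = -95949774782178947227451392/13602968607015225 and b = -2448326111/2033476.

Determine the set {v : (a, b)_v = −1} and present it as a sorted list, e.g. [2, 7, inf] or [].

[19, inf]

Mod squares: a ≡ -187, b ≡ -1019711. Check v ∈ {∞, 2, 3, 5, 7, 11, 17, 19, 23, 29, 31, 41}.
v=17: a=17^3·(≡7), b=17^1·(≡10) mod 17; (7|17)=-1, (10|17)=-1; (−1)^{3·1·8}·(-1)^1·(-1)^3 = +1.
v=5: a=5^-2·(≡2), b=5^0·(≡4) mod 5; (2|5)=-1, (4|5)=+1; (−1)^{-2·0·2}·(-1)^0·(+1)^-2 = +1.
v=23: a=23^0·(≡17), b=23^-2·(≡5) mod 23; (17|23)=-1, (5|23)=-1; (−1)^{0·-2·11}·(-1)^-2·(-1)^0 = +1.
v=7: a=7^8·(≡2), b=7^5·(≡1) mod 7; (2|7)=+1, (1|7)=+1; (−1)^{8·5·3}·(+1)^5·(+1)^8 = +1.
v=2: v_2(a)=22, v_2(b)=-2; units ≡ 5, 1 (mod 8); ε·ε+αω+βω = 0·0+22·0+-2·1 ≡ 0  ⇒  (a,b)_2 = +1.
v=3: a=3^-6·(≡2), b=3^0·(≡1) mod 3; (2|3)=-1, (1|3)=+1; (−1)^{-6·0·1}·(-1)^0·(+1)^-6 = +1.
v=∞: -187 < 0 and -1019711 < 0  ⇒  (a,b)_∞ = -1.
v=41: a=41^2·(≡20), b=41^1·(≡1) mod 41; (20|41)=+1, (1|41)=+1; (−1)^{2·1·20}·(+1)^1·(+1)^2 = +1.
v=31: a=31^-6·(≡12), b=31^-2·(≡13) mod 31; (12|31)=-1, (13|31)=-1; (−1)^{-6·-2·15}·(-1)^-2·(-1)^-6 = +1.
v=19: a=19^2·(≡18), b=19^1·(≡4) mod 19; (18|19)=-1, (4|19)=+1; (−1)^{2·1·9}·(-1)^1·(+1)^2 = -1.
v=11: a=11^3·(≡9), b=11^1·(≡2) mod 11; (9|11)=+1, (2|11)=-1; (−1)^{3·1·5}·(+1)^1·(-1)^3 = +1.
v=29: a=29^-2·(≡22), b=29^0·(≡24) mod 29; (22|29)=+1, (24|29)=+1; (−1)^{-2·0·14}·(+1)^0·(+1)^-2 = +1.
Ram(-187, -1019711) = {19, ∞}; no ℚ_19-point on the conic.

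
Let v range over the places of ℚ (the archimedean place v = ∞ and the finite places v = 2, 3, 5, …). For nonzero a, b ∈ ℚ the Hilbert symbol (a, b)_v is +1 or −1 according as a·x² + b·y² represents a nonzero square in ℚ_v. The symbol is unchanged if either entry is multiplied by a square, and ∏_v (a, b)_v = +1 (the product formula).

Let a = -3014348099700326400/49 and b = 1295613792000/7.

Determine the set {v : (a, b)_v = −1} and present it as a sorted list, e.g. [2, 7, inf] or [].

(a, b) ≡ (-11, 1785) mod (ℚ^×)²; places V = {2, 3, 5, 7, 11, 17, ∞}.
(a,b)_2: α=16, β=8; u≡5, v≡1 (mod 8); ε(u)ε(v)=0·0, αω(v)=16·0, βω(u)=8·1; sum ≡ 0  ⇒  +1.
(a,b)_17: α=2, u≡6; β=1, v≡7 (mod 17); (6|17)=-1, (7|17)=-1; sign (−1)^0·-1^1·-1^2 = -1.
(a,b)_∞: sgn(-11)=−, sgn(1785)=+, so +1.
(a,b)_11: α=3, u≡10; β=2, v≡5 (mod 11); (10|11)=-1, (5|11)=+1; sign (−1)^0·-1^2·+1^3 = +1.
(a,b)_5: α=2, u≡1; β=3, v≡3 (mod 5); (1|5)=+1, (3|5)=-1; sign (−1)^0·+1^3·-1^2 = +1.
(a,b)_7: α=-2, u≡3; β=-1, v≡3 (mod 7); (3|7)=-1, (3|7)=-1; sign (−1)^0·-1^-1·-1^-2 = -1.
(a,b)_3: α=14, u≡1; β=9, v≡1 (mod 3); (1|3)=+1, (1|3)=+1; sign (−1)^0·+1^9·+1^14 = +1.
Ram(-11, 1785) = {7, 17}; no ℚ_7-point on the conic.

[7, 17]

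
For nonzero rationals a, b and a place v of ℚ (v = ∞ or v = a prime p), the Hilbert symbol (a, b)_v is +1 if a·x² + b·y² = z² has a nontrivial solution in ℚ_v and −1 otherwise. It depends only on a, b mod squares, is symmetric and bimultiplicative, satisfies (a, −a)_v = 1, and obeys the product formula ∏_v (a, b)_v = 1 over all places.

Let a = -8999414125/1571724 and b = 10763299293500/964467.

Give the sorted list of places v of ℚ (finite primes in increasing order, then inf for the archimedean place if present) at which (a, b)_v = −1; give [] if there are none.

Mod squares: a ≡ -20735, b ≡ 10005. Check v ∈ {∞, 2, 3, 5, 7, 11, 13, 19, 23, 29}.
v=2: v_2(a)=-2, v_2(b)=2; units ≡ 1, 5 (mod 8); ε·ε+αω+βω = 0·0+-2·1+2·0 ≡ 0  ⇒  (a,b)_2 = +1.
v=7: a=7^-2·(≡6), b=7^-2·(≡2) mod 7; (6|7)=-1, (2|7)=+1; (−1)^{-2·-2·3}·(-1)^-2·(+1)^-2 = +1.
v=5: a=5^3·(≡3), b=5^3·(≡4) mod 5; (3|5)=-1, (4|5)=+1; (−1)^{3·3·2}·(-1)^3·(+1)^3 = -1.
v=13: a=13^1·(≡1), b=13^2·(≡8) mod 13; (1|13)=+1, (8|13)=-1; (−1)^{1·2·6}·(+1)^2·(-1)^1 = -1.
v=11: a=11^-1·(≡7), b=11^0·(≡8) mod 11; (7|11)=-1, (8|11)=-1; (−1)^{-1·0·5}·(-1)^0·(-1)^-1 = -1.
v=∞: -20735 < 0 and 10005 > 0  ⇒  (a,b)_∞ = +1.
v=23: a=23^2·(≡15), b=23^3·(≡22) mod 23; (15|23)=-1, (22|23)=-1; (−1)^{2·3·11}·(-1)^3·(-1)^2 = -1.
v=29: a=29^1·(≡26), b=29^1·(≡2) mod 29; (26|29)=-1, (2|29)=-1; (−1)^{1·1·14}·(-1)^1·(-1)^1 = +1.
v=3: a=3^-6·(≡1), b=3^-9·(≡2) mod 3; (1|3)=+1, (2|3)=-1; (−1)^{-6·-9·1}·(+1)^-9·(-1)^-6 = +1.
v=19: a=19^2·(≡12), b=19^2·(≡9) mod 19; (12|19)=-1, (9|19)=+1; (−1)^{2·2·9}·(-1)^2·(+1)^2 = +1.
(-20735, 10005 / ℚ) ramifies at {5, 11, 13, 23}: a division algebra.

[5, 11, 13, 23]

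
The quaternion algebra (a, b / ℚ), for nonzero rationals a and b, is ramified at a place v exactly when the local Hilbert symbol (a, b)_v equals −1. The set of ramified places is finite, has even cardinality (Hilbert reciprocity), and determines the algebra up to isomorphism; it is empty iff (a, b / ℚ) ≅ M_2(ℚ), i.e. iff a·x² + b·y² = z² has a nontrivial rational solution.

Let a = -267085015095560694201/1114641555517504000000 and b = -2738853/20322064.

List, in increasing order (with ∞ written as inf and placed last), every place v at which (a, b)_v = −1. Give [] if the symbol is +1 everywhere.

Mod squares: a ≡ -1, b ≡ -13. Check v ∈ {∞, 2, 3, 5, 7, 13, 17, 23}.
v=23: a=23^-6·(≡22), b=23^-2·(≡17) mod 23; (22|23)=-1, (17|23)=-1; (−1)^{-6·-2·11}·(-1)^-2·(-1)^-6 = +1.
v=2: v_2(a)=-12, v_2(b)=-4; units ≡ 7, 3 (mod 8); ε·ε+αω+βω = 1·1+-12·1+-4·0 ≡ 1  ⇒  (a,b)_2 = -1.
v=∞: -1 < 0 and -13 < 0  ⇒  (a,b)_∞ = -1.
v=5: a=5^-6·(≡4), b=5^0·(≡3) mod 5; (4|5)=+1, (3|5)=-1; (−1)^{-6·0·2}·(+1)^0·(-1)^-6 = +1.
v=3: a=3^18·(≡2), b=3^6·(≡2) mod 3; (2|3)=-1, (2|3)=-1; (−1)^{18·6·1}·(-1)^6·(-1)^18 = +1.
v=17: a=17^6·(≡16), b=17^2·(≡1) mod 17; (16|17)=+1, (1|17)=+1; (−1)^{6·2·8}·(+1)^2·(+1)^6 = +1.
v=7: a=7^-6·(≡6), b=7^-4·(≡2) mod 7; (6|7)=-1, (2|7)=+1; (−1)^{-6·-4·3}·(-1)^-4·(+1)^-6 = +1.
v=13: a=13^4·(≡12), b=13^1·(≡4) mod 13; (12|13)=+1, (4|13)=+1; (−1)^{4·1·6}·(+1)^1·(+1)^4 = +1.
|Ram(-1, -13)| = 2, even; anisotropic at {2, ∞}.

[2, inf]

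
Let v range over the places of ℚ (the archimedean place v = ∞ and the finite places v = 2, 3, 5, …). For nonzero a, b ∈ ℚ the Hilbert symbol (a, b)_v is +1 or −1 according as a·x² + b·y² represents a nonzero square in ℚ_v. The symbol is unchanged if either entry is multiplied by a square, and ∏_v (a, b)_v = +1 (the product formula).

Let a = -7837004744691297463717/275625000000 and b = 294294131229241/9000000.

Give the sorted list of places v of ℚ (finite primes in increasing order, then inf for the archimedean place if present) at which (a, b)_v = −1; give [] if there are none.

[13, 31]

Mod squares: a ≡ -253, b ≡ 75361. Check v ∈ {∞, 2, 3, 5, 7, 11, 13, 17, 19, 23, 31}.
v=13: a=13^6·(≡7), b=13^3·(≡12) mod 13; (7|13)=-1, (12|13)=+1; (−1)^{6·3·6}·(-1)^3·(+1)^6 = -1.
v=2: v_2(a)=-6, v_2(b)=-6; units ≡ 3, 1 (mod 8); ε·ε+αω+βω = 1·0+-6·0+-6·1 ≡ 0  ⇒  (a,b)_2 = +1.
v=11: a=11^3·(≡2), b=11^3·(≡3) mod 11; (2|11)=-1, (3|11)=+1; (−1)^{3·3·5}·(-1)^3·(+1)^3 = +1.
v=19: a=19^2·(≡10), b=19^2·(≡7) mod 19; (10|19)=-1, (7|19)=+1; (−1)^{2·2·9}·(-1)^2·(+1)^2 = +1.
v=17: a=17^2·(≡9), b=17^1·(≡1) mod 17; (9|17)=+1, (1|17)=+1; (−1)^{2·1·8}·(+1)^1·(+1)^2 = +1.
v=7: a=7^-2·(≡3), b=7^0·(≡5) mod 7; (3|7)=-1, (5|7)=-1; (−1)^{-2·0·3}·(-1)^0·(-1)^-2 = +1.
v=3: a=3^-2·(≡2), b=3^-2·(≡1) mod 3; (2|3)=-1, (1|3)=+1; (−1)^{-2·-2·1}·(-1)^-2·(+1)^-2 = +1.
v=31: a=31^2·(≡3), b=31^1·(≡6) mod 31; (3|31)=-1, (6|31)=-1; (−1)^{2·1·15}·(-1)^1·(-1)^2 = -1.
v=23: a=23^3·(≡12), b=23^2·(≡6) mod 23; (12|23)=+1, (6|23)=+1; (−1)^{3·2·11}·(+1)^2·(+1)^3 = +1.
v=∞: -253 < 0 and 75361 > 0  ⇒  (a,b)_∞ = +1.
v=5: a=5^-10·(≡2), b=5^-6·(≡1) mod 5; (2|5)=-1, (1|5)=+1; (−1)^{-10·-6·2}·(-1)^-6·(+1)^-10 = +1.
Ram(-253, 75361) = {13, 31}; no ℚ_13-point on the conic.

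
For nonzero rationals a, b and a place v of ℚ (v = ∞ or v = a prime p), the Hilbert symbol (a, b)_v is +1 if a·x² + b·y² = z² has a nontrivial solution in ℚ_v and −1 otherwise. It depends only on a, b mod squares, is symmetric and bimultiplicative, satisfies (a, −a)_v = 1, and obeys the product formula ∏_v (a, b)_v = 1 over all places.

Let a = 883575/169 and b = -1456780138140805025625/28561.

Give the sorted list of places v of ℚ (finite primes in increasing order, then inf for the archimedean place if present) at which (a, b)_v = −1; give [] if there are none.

Mod squares: a ≡ 3927, b ≡ -1. Check v ∈ {∞, 2, 3, 5, 7, 11, 13, 17}.
v=7: a=7^1·(≡1), b=7^4·(≡5) mod 7; (1|7)=+1, (5|7)=-1; (−1)^{1·4·3}·(+1)^4·(-1)^1 = -1.
v=5: a=5^2·(≡2), b=5^4·(≡4) mod 5; (2|5)=-1, (4|5)=+1; (−1)^{2·4·2}·(-1)^4·(+1)^2 = +1.
v=13: a=13^-2·(≡4), b=13^-4·(≡1) mod 13; (4|13)=+1, (1|13)=+1; (−1)^{-2·-4·6}·(+1)^-4·(+1)^-2 = +1.
v=∞: 3927 > 0 and -1 < 0  ⇒  (a,b)_∞ = +1.
v=17: a=17^1·(≡11), b=17^4·(≡8) mod 17; (11|17)=-1, (8|17)=+1; (−1)^{1·4·8}·(-1)^4·(+1)^1 = +1.
v=2: v_2(a)=0, v_2(b)=0; units ≡ 7, 7 (mod 8); ε·ε+αω+βω = 1·1+0·0+0·0 ≡ 1  ⇒  (a,b)_2 = -1.
v=3: a=3^3·(≡1), b=3^8·(≡2) mod 3; (1|3)=+1, (2|3)=-1; (−1)^{3·8·1}·(+1)^8·(-1)^3 = -1.
v=11: a=11^1·(≡9), b=11^6·(≡10) mod 11; (9|11)=+1, (10|11)=-1; (−1)^{1·6·5}·(+1)^6·(-1)^1 = -1.
Ram(3927, -1) = {2, 3, 7, 11}; no ℚ_2-point on the conic.

[2, 3, 7, 11]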